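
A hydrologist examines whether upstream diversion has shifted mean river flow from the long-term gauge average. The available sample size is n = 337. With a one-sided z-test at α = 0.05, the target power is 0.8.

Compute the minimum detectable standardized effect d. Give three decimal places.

d ≈ 0.135

Need Φ(δ − 1.645) = 0.8, so δ = 1.645 + 0.842 = 2.486.
δ = d·√n ⇒ d = δ/√n = 2.486/√337 = 0.1354.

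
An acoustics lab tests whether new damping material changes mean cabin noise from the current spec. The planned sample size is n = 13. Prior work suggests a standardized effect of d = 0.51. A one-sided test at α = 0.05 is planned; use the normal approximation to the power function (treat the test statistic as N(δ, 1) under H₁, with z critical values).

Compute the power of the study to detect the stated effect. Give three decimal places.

Noncentrality parameter: δ = d·√n = 0.51 × √13 = 1.8388
One-sided α = 0.05 → critical value z_{0.05} = 1.645.
Power = P(Z > 1.645 − δ) = Φ(0.194) = 0.5769.

Power ≈ 0.577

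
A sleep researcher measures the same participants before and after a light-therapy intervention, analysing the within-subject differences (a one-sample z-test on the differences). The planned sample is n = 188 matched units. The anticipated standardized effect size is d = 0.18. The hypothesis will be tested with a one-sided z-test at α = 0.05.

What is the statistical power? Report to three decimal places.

Power ≈ 0.795

Noncentrality parameter: δ = d·√n = 0.18 × √188 = 2.4680
Critical value for a one-sided test at α = 0.05: z_α = 1.645.
Power = Φ(δ − 1.645) = Φ(0.823) = 0.7948.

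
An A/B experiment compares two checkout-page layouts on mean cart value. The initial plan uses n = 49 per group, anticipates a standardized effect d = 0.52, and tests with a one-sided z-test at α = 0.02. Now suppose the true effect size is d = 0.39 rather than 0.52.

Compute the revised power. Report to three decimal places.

With d = 0.39: δ = d·√(n/2) = 0.39 × √(49/2) = 1.9304. Critical value z_{0.02} = 2.054.
Revised power = Φ(δ − 2.054) = Φ(-0.123) = 0.4509.

Power ≈ 0.451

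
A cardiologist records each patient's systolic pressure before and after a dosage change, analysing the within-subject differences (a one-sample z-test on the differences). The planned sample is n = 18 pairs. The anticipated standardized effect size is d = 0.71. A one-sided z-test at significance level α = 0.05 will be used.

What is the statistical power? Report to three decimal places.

Noncentrality parameter: δ = d·√n = 0.71 × √18 = 3.0123
Critical value for a one-sided test at α = 0.05: z_α = 1.645.
Power = P(Z > 1.645 − δ) = Φ(1.367) = 0.9143.

Power ≈ 0.914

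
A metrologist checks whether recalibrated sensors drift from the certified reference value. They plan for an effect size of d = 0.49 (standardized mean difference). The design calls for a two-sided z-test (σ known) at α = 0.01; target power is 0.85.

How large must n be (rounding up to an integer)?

For power 0.85 need Φ(δ − z_{0.005}) = 0.85, so δ = z_{0.005} + z_{0.15} = 2.576 + 1.036 = 3.612.
(Ignoring the negligible lower-tail rejection probability gives the usual closed-form inversion.)
δ = d·√n ⇒ n = (δ/d)² = (3.612 / 0.49)² = 54.35.
Round up to the next whole unit.

n = 55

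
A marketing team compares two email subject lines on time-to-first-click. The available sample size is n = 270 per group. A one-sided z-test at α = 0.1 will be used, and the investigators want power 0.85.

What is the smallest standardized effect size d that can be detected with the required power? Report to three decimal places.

d ≈ 0.200

Need Φ(δ − 1.282) = 0.85, so δ = 1.282 + 1.036 = 2.318.
δ = d·√(n/2) ⇒ d = δ/√(n/2) = 2.318/√(270/2) = 0.1995.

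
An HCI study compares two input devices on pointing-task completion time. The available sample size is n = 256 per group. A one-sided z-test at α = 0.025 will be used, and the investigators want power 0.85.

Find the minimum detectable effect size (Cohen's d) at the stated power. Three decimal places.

d ≈ 0.265

Required noncentrality: δ = z_{0.025} + z_{0.15} = 1.960 + 1.036 = 2.996.
δ = d·√(n/2) ⇒ d = δ/√(n/2) = 2.996/√(256/2) = 0.2648.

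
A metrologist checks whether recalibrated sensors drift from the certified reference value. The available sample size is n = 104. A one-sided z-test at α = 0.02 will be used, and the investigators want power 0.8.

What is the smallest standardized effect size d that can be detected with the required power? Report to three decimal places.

Required noncentrality: δ = z_{0.02} + z_{0.20} = 2.054 + 0.842 = 2.895.
δ = d·√n ⇒ d = δ/√n = 2.895/√104 = 0.2839.

d ≈ 0.284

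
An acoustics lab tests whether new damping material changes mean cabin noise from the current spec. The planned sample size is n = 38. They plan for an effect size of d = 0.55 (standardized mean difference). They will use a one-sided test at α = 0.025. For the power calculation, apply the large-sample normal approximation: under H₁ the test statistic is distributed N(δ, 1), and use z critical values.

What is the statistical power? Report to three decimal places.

Noncentrality parameter: δ = d·√n = 0.55 × √38 = 3.3904
Critical value for a one-sided test at α = 0.025: z_α = 1.960.
Power = P(Z > 1.960 − δ) = Φ(1.430) = 0.9237.

Power ≈ 0.924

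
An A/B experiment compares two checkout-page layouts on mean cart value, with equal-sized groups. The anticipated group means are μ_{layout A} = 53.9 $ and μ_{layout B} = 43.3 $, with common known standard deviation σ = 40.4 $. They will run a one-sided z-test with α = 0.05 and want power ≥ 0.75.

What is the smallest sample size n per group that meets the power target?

n = 157 per group

Standardized effect: d = |μ_{layout A} − μ_{layout B}| / σ = |53.9 − 43.3| / 40.4 = 0.2624
For power 0.75 need Φ(δ − z_{0.05}) = 0.75, so δ = z_{0.05} + z_{0.25} = 1.645 + 0.674 = 2.319.
δ = d·√(n/2) ⇒ n = 2(δ/d)² = 2 × (2.319 / 0.2624)² = 156.28.
Rounding up, n = 157 per group.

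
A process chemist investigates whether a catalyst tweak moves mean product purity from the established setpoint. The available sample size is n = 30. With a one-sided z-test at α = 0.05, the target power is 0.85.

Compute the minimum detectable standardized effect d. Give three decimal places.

Required noncentrality: δ = z_{0.05} + z_{0.15} = 1.645 + 1.036 = 2.681.
δ = d·√n ⇒ d = δ/√n = 2.681/√30 = 0.4895.

d ≈ 0.490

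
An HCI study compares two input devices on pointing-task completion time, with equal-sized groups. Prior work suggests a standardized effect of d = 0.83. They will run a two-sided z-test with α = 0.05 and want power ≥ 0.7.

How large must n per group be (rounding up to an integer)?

n = 18 per group

For power 0.7 need Φ(δ − z_{0.025}) = 0.7, so δ = z_{0.025} + z_{0.30} = 1.960 + 0.524 = 2.484.
(The Φ(−δ − z_{α/2}) term is vanishingly small for δ > 0 and is dropped in the standard sample-size formula.)
δ = d·√(n/2) ⇒ n = 2(δ/d)² = 2 × (2.484 / 0.83)² = 17.92.
Round up to the next whole unit.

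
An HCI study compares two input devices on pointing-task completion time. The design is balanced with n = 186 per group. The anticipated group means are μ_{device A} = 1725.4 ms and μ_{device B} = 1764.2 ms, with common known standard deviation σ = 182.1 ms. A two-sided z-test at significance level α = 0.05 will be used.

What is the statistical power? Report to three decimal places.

Power ≈ 0.538

Standardized effect: d = |μ_{device A} − μ_{device B}| / σ = |1725.4 − 1764.2| / 182.1 = 0.2131
Noncentrality parameter: δ = d·√(n/2) = 0.2131 × √(186/2) = 2.0548
Critical value for a two-sided test at α = 0.05: z_{α/2} = 1.960.
Power = Φ(δ − 1.960) + Φ(−δ − 1.960) = Φ(0.095) + Φ(-4.015) = 0.5378 + 0.0000 = 0.5378.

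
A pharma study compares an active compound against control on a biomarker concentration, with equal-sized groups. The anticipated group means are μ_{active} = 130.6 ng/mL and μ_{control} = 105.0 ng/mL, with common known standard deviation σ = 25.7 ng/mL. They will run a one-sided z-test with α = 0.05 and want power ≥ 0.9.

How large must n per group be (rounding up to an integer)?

n = 18 per group

Standardized effect: d = |μ_{active} − μ_{control}| / σ = |130.6 − 105.0| / 25.7 = 0.9961
Set Φ(δ − 1.645) = 0.9; then δ − 1.645 = Φ⁻¹(0.9) = 1.282, giving δ = 2.926.
δ = d·√(n/2) ⇒ n = 2(δ/d)² = 2 × (2.926 / 0.9961)² = 17.26.
Rounding up, n = 18 per group.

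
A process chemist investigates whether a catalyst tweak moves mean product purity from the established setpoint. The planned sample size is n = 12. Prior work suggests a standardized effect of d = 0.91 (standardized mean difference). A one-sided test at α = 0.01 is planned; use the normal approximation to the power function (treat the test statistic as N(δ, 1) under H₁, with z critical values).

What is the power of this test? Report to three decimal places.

Noncentrality parameter: δ = d·√n = 0.91 × √12 = 3.1523
Critical value for a one-sided test at α = 0.01: z_α = 2.326.
Power = P(Z > 2.326 − δ) = Φ(0.826) = 0.7956.

Power ≈ 0.796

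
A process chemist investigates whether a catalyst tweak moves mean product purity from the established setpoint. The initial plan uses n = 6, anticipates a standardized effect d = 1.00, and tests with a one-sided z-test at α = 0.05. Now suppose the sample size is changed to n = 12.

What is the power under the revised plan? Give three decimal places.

With n = 12: δ = d·√n = 1.00 × √12 = 3.4641. Critical value z_{0.05} = 1.645.
Revised power = P(Z > 1.645 − δ) = Φ(1.819) = 0.9656.

Power ≈ 0.966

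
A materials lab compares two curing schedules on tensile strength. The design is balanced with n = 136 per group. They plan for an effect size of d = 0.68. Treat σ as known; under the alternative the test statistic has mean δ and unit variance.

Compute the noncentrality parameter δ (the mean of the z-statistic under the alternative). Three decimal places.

δ ≈ 5.607

The noncentrality parameter scales effect size by the design's sample-size factor: δ = d·√(n/2) = 0.68 × √(136/2) = 5.6074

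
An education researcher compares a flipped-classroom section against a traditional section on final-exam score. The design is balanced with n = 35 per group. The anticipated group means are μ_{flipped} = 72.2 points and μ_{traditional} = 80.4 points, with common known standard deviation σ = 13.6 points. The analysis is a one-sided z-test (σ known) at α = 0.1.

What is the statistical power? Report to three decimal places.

Power ≈ 0.893

Standardized effect: d = |μ_{flipped} − μ_{traditional}| / σ = |72.2 − 80.4| / 13.6 = 0.6029
Noncentrality parameter: δ = d·√(n/2) = 0.6029 × √(35/2) = 2.5223
Critical value for a one-sided test at α = 0.1: z_α = 1.282.
Power = Φ(δ − 1.282) = Φ(1.241) = 0.8926.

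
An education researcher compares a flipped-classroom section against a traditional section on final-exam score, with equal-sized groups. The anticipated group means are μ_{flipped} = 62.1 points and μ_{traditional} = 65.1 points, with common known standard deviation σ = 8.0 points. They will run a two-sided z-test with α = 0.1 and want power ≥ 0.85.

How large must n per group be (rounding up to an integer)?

Standardized effect: d = |μ_{flipped} − μ_{traditional}| / σ = |62.1 − 65.1| / 8.0 = 0.3750
Set Φ(δ − 1.645) = 0.85; then δ − 1.645 = Φ⁻¹(0.85) = 1.036, giving δ = 2.681.
(The Φ(−δ − z_{α/2}) term is vanishingly small for δ > 0 and is dropped in the standard sample-size formula.)
δ = d·√(n/2) ⇒ n = 2(δ/d)² = 2 × (2.681 / 0.3750)² = 102.25.
Round up to the next whole unit.

n = 103 per group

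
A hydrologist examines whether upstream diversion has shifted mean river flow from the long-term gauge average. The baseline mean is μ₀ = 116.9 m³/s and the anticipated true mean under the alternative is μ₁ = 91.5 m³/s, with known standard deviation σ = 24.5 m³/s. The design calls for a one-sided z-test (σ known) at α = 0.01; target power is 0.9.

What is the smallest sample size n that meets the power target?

Standardized effect: d = |μ₁ − μ₀| / σ = |91.5 − 116.9| / 24.5 = 1.0367
Set Φ(δ − 2.326) = 0.9; then δ − 2.326 = Φ⁻¹(0.9) = 1.282, giving δ = 3.608.
δ = d·√n ⇒ n = (δ/d)² = (3.608 / 1.0367)² = 12.11.
Round up to the next whole unit.

n = 13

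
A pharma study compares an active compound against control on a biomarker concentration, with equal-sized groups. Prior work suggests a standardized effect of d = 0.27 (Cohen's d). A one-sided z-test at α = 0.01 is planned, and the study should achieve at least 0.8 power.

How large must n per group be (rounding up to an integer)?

Set Φ(δ − 2.326) = 0.8; then δ − 2.326 = Φ⁻¹(0.8) = 0.842, giving δ = 3.168.
δ = d·√(n/2) ⇒ n = 2(δ/d)² = 2 × (3.168 / 0.27)² = 275.34.
Rounding up, n = 276 per group.

n = 276 per group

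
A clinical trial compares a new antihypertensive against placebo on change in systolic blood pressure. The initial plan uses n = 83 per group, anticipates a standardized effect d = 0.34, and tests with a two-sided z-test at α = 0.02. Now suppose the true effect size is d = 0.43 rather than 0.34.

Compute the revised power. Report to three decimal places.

Power ≈ 0.671

With d = 0.43: δ = d·√(n/2) = 0.43 × √(83/2) = 2.7701. Critical value z_{0.01} = 2.326.
Revised power = Φ(δ − 2.326) + Φ(−δ − 2.326) = Φ(0.444) + Φ(-5.096) = 0.6714 + 0.0000 = 0.6714.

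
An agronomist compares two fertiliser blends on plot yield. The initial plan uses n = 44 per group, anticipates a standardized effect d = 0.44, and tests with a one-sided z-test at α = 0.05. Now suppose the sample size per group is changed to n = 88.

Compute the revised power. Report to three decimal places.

With n = 88 per group: δ = d·√(n/2) = 0.44 × √(88/2) = 2.9186. Critical value z_{0.05} = 1.645.
Revised power = Φ(δ − 1.645) = Φ(1.274) = 0.8986.

Power ≈ 0.899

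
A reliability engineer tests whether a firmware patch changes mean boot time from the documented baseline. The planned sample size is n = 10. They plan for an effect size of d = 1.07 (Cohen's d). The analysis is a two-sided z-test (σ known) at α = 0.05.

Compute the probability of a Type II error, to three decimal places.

Noncentrality parameter: δ = d·√n = 1.07 × √10 = 3.3836
Two-sided α = 0.05 → critical value z_{0.025} = 1.960.
Power = Φ(δ − 1.960) + Φ(−δ − 1.960) = Φ(1.424) + Φ(-5.344) = 0.9227 + 0.0000 = 0.9227.
Type II error: β = 1 − power = 1 − 0.9227 = 0.0773.

β ≈ 0.077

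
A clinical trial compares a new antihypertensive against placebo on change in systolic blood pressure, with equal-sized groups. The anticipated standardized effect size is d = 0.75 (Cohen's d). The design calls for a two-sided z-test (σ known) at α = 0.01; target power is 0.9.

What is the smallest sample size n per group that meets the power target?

n = 53 per group

For power 0.9 need Φ(δ − z_{0.005}) = 0.9, so δ = z_{0.005} + z_{0.10} = 2.576 + 1.282 = 3.857.
(Ignoring the negligible lower-tail rejection probability gives the usual closed-form inversion.)
δ = d·√(n/2) ⇒ n = 2(δ/d)² = 2 × (3.857 / 0.75)² = 52.90.
Round up to the next whole unit.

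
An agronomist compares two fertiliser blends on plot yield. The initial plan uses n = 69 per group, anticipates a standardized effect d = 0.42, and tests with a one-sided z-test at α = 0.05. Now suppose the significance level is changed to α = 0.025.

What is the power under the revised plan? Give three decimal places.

δ = d·√(n/2) = 0.42 × √(69/2) = 2.4669 (unchanged). New critical value: z_{0.025} = 1.960.
Revised power = Φ(δ − 1.960) = Φ(0.507) = 0.6939.

Power ≈ 0.694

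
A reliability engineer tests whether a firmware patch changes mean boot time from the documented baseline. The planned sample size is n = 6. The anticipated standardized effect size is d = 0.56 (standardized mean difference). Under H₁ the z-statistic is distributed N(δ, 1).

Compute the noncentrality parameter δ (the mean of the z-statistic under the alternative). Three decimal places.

δ ≈ 1.372

The noncentrality parameter scales effect size by the design's sample-size factor: δ = d·√n = 0.56 × √6 = 1.3717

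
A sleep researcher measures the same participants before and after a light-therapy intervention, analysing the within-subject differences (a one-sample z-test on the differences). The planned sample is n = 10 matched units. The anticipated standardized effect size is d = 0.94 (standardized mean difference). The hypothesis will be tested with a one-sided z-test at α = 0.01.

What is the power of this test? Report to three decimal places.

Power ≈ 0.741

Noncentrality parameter: δ = d·√n = 0.94 × √10 = 2.9725
Critical value for a one-sided test at α = 0.01: z_α = 2.326.
Power = P(Z > 2.326 − δ) = Φ(0.646) = 0.7409.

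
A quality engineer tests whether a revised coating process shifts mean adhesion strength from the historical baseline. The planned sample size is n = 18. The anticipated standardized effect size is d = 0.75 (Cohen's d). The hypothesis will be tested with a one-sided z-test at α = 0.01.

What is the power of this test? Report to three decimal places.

Noncentrality parameter: δ = d·√n = 0.75 × √18 = 3.1820
Critical value for a one-sided test at α = 0.01: z_α = 2.326.
Power = P(Z > 2.326 − δ) = Φ(0.856) = 0.8039.

Power ≈ 0.804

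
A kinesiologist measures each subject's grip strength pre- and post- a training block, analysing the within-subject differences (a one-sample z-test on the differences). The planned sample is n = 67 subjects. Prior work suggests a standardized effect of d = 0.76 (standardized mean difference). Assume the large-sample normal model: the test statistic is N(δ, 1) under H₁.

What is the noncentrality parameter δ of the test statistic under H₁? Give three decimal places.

δ ≈ 6.221

δ = d·√n = 0.76 × √67 = 6.2209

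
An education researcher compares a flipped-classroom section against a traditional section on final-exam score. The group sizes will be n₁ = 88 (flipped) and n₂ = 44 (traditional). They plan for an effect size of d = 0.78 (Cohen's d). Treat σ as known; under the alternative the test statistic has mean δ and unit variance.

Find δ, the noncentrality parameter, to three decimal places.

The noncentrality parameter scales effect size by the design's sample-size factor: δ = d / √(1/n₁ + 1/n₂) = 0.78 / √(1/88 + 1/44) = 4.2245

δ ≈ 4.224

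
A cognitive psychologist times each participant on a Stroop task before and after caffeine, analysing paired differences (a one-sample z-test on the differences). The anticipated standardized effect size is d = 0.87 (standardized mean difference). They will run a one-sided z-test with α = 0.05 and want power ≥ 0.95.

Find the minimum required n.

For power 0.95 need Φ(δ − z_{0.05}) = 0.95, so δ = z_{0.05} + z_{0.05} = 1.645 + 1.645 = 3.290.
δ = d·√n ⇒ n = (δ/d)² = (3.290 / 0.87)² = 14.30.
Round up to the next whole unit.

n = 15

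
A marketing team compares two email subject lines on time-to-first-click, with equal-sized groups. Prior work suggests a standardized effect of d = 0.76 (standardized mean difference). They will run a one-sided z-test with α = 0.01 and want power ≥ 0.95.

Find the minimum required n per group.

n = 55 per group

For power 0.95 need Φ(δ − z_{0.01}) = 0.95, so δ = z_{0.01} + z_{0.05} = 2.326 + 1.645 = 3.971.
δ = d·√(n/2) ⇒ n = 2(δ/d)² = 2 × (3.971 / 0.76)² = 54.61.
Rounding up, n = 55 per group.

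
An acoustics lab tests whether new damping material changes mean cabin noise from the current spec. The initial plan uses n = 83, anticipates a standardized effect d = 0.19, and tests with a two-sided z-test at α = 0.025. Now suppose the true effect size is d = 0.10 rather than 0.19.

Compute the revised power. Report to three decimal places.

Power ≈ 0.093

With d = 0.10: δ = d·√n = 0.10 × √83 = 0.9110. Critical value z_{0.0125} = 2.241.
Revised power = Φ(δ − 2.241) + Φ(−δ − 2.241) = Φ(-1.330) + Φ(-3.152) = 0.0917 + 0.0008 = 0.0925.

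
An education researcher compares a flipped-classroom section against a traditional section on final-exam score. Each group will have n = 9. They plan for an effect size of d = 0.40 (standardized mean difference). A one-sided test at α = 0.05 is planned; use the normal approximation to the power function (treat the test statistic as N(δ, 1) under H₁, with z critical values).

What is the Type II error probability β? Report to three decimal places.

Noncentrality parameter: δ = d·√(n/2) = 0.40 × √(9/2) = 0.8485
One-sided α = 0.05 → critical value z_{0.05} = 1.645.
Power = P(Z > 1.645 − δ) = Φ(-0.796) = 0.2129.
Type II error: β = 1 − power = 1 − 0.2129 = 0.7871.

β ≈ 0.787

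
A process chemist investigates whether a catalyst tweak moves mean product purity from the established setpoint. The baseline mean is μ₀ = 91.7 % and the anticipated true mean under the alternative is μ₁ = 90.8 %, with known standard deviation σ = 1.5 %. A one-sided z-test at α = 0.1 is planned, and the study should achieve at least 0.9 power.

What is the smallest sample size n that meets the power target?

n = 19

Standardized effect: d = |μ₁ − μ₀| / σ = |90.8 − 91.7| / 1.5 = 0.6000
For power 0.9 need Φ(δ − z_{0.1}) = 0.9, so δ = z_{0.1} + z_{0.10} = 1.282 + 1.282 = 2.563.
δ = d·√n ⇒ n = (δ/d)² = (2.563 / 0.6000)² = 18.25.
Round up to the next whole unit.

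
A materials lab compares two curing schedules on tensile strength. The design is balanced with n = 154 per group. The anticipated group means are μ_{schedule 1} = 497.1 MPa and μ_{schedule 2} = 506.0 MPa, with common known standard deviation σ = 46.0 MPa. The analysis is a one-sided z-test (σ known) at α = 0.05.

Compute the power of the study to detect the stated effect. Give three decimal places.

Power ≈ 0.521

Standardized effect: d = |μ_{schedule 1} − μ_{schedule 2}| / σ = |497.1 − 506.0| / 46.0 = 0.1935
Noncentrality parameter: δ = d·√(n/2) = 0.1935 × √(154/2) = 1.6978
Critical value for a one-sided test at α = 0.05: z_α = 1.645.
Power = Φ(δ − 1.645) = Φ(0.053) = 0.5211.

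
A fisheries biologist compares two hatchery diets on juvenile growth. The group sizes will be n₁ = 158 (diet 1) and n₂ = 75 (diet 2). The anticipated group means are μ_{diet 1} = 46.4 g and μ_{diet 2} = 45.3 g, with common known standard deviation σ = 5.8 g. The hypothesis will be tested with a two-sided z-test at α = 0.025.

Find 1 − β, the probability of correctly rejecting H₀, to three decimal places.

Power ≈ 0.187

Standardized effect: d = |μ_{diet 1} − μ_{diet 2}| / σ = |46.4 − 45.3| / 5.8 = 0.1897
Noncentrality parameter: δ = d / √(1/n₁ + 1/n₂) = 0.1897 / √(1/158 + 1/75) = 1.3525
Two-sided α = 0.025 → critical value z_{0.0125} = 2.241.
Power = Φ(δ − 2.241) + Φ(−δ − 2.241) = Φ(-0.889) + Φ(-3.594) = 0.1870 + 0.0002 = 0.1872.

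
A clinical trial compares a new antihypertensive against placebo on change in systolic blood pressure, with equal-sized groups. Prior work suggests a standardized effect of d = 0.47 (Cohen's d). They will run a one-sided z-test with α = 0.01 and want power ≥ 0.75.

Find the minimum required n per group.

For power 0.75 need Φ(δ − z_{0.01}) = 0.75, so δ = z_{0.01} + z_{0.25} = 2.326 + 0.674 = 3.001.
δ = d·√(n/2) ⇒ n = 2(δ/d)² = 2 × (3.001 / 0.47)² = 81.53.
Round up to the next whole unit.

n = 82 per group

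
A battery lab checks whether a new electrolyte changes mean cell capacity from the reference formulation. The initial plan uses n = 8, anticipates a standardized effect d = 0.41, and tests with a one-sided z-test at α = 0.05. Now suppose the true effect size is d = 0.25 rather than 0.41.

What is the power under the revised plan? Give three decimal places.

Power ≈ 0.174

With d = 0.25: δ = d·√n = 0.25 × √8 = 0.7071. Critical value z_{0.05} = 1.645.
Revised power = P(Z > 1.645 − δ) = Φ(-0.938) = 0.1742.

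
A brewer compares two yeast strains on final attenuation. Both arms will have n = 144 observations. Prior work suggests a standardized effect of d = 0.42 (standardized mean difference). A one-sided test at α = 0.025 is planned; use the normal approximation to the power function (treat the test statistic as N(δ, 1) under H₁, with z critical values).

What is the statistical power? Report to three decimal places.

Noncentrality parameter: δ = d·√(n/2) = 0.42 × √(144/2) = 3.5638
One-sided α = 0.025 → critical value z_{0.025} = 1.960.
Power = Φ(δ − 1.960) = Φ(1.604) = 0.9456.

Power ≈ 0.946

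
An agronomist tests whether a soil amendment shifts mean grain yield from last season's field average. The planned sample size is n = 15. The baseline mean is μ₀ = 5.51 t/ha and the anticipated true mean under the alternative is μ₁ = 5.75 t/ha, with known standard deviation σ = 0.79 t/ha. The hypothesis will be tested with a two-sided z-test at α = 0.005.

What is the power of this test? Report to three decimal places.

Standardized effect: d = |μ₁ − μ₀| / σ = |5.75 − 5.51| / 0.79 = 0.3038
Noncentrality parameter: δ = d·√n = 0.3038 × √15 = 1.1766
Two-sided α = 0.005 → critical value z_{0.0025} = 2.807.
Power = Φ(δ − 2.807) + Φ(−δ − 2.807) = Φ(-1.630) + Φ(-3.984) = 0.0515 + 0.0000 = 0.0515.

Power ≈ 0.052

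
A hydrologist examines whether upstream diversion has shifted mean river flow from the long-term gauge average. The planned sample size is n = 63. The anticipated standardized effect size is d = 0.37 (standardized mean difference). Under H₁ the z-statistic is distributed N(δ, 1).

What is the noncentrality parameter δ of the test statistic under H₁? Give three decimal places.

δ ≈ 2.937

δ = d·√n = 0.37 × √63 = 2.9368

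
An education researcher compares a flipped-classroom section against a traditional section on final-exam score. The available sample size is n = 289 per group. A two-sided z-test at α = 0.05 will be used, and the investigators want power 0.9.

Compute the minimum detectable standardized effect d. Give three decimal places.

Need Φ(δ − 1.960) = 0.9, so δ = 1.960 + 1.282 = 3.242.
(Lower-tail contribution to power is negligible for δ > 0.)
δ = d·√(n/2) ⇒ d = δ/√(n/2) = 3.242/√(289/2) = 0.2697.

d ≈ 0.270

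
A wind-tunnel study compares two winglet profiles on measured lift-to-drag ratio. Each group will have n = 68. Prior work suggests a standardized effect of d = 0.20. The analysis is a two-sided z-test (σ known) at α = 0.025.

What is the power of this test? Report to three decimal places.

Power ≈ 0.141

Noncentrality parameter: δ = d·√(n/2) = 0.20 × √(68/2) = 1.1662
Critical value for a two-sided test at α = 0.025: z_{α/2} = 2.241.
Power = Φ(δ − 2.241) + Φ(−δ − 2.241) = Φ(-1.075) + Φ(-3.408) = 0.1411 + 0.0003 = 0.1415.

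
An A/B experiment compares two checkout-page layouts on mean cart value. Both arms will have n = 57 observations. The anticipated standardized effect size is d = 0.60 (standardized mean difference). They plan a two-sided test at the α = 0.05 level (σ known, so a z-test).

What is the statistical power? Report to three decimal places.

Noncentrality parameter: δ = d·√(n/2) = 0.60 × √(57/2) = 3.2031
Critical value for a two-sided test at α = 0.05: z_{α/2} = 1.960.
Power = Φ(δ − 1.960) + Φ(−δ − 1.960) = Φ(1.243) + Φ(-5.163) = 0.8931 + 0.0000 = 0.8931.

Power ≈ 0.893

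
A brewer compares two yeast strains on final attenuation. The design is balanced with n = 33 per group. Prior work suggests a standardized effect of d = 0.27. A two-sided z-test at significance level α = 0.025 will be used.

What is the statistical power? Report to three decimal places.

Power ≈ 0.127

Noncentrality parameter: δ = d·√(n/2) = 0.27 × √(33/2) = 1.0967
Two-sided α = 0.025 → critical value z_{0.0125} = 2.241.
Power = Φ(δ − 2.241) + Φ(−δ − 2.241) = Φ(-1.145) + Φ(-3.338) = 0.1262 + 0.0004 = 0.1266.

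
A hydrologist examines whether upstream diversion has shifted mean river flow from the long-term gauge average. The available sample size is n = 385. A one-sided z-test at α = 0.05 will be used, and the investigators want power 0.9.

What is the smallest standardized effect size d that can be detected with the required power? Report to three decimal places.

d ≈ 0.149

Need Φ(δ − 1.645) = 0.9, so δ = 1.645 + 1.282 = 2.926.
δ = d·√n ⇒ d = δ/√n = 2.926/√385 = 0.1491.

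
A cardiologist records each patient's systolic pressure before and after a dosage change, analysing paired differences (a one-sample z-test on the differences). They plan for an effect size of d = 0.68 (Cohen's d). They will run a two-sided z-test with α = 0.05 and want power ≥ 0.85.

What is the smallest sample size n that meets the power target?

For power 0.85 need Φ(δ − z_{0.025}) = 0.85, so δ = z_{0.025} + z_{0.15} = 1.960 + 1.036 = 2.996.
(For δ > 0 the lower-tail rejection region contributes negligibly to power, so the one-term inversion is standard.)
δ = d·√n ⇒ n = (δ/d)² = (2.996 / 0.68)² = 19.42.
Rounding up, n = 20.

n = 20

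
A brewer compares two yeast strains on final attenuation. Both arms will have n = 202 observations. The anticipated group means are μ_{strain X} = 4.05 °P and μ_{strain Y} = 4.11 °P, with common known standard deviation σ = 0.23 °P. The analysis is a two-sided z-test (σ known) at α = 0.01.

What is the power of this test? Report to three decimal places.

Standardized effect: d = |μ_{strain X} − μ_{strain Y}| / σ = |4.05 − 4.11| / 0.23 = 0.2609
Noncentrality parameter: δ = d·√(n/2) = 0.2609 × √(202/2) = 2.6217
Critical value for a two-sided test at α = 0.01: z_{α/2} = 2.576.
Power = Φ(δ − 2.576) + Φ(−δ − 2.576) = Φ(0.046) + Φ(-5.198) = 0.5183 + 0.0000 = 0.5183.

Power ≈ 0.518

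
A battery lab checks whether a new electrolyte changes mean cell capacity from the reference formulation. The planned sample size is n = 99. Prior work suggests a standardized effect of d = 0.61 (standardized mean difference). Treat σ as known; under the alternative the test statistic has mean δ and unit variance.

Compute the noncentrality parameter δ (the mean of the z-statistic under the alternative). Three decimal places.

δ = d·√n = 0.61 × √99 = 6.0694

δ ≈ 6.069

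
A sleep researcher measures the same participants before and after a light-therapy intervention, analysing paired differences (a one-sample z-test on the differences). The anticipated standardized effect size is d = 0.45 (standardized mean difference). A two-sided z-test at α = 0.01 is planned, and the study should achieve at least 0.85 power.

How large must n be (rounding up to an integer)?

For power 0.85 need Φ(δ − z_{0.005}) = 0.85, so δ = z_{0.005} + z_{0.15} = 2.576 + 1.036 = 3.612.
(The Φ(−δ − z_{α/2}) term is vanishingly small for δ > 0 and is dropped in the standard sample-size formula.)
δ = d·√n ⇒ n = (δ/d)² = (3.612 / 0.45)² = 64.44.
Rounding up, n = 65.

n = 65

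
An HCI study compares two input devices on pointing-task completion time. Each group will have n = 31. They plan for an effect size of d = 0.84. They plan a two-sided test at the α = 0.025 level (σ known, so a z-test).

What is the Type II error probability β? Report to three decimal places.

Noncentrality parameter: δ = d·√(n/2) = 0.84 × √(31/2) = 3.3071
Two-sided α = 0.025 → critical value z_{0.0125} = 2.241.
Power = Φ(δ − 2.241) + Φ(−δ − 2.241) = Φ(1.066) + Φ(-5.548) = 0.8567 + 0.0000 = 0.8567.
Type II error: β = 1 − power = 1 − 0.8567 = 0.1433.

β ≈ 0.143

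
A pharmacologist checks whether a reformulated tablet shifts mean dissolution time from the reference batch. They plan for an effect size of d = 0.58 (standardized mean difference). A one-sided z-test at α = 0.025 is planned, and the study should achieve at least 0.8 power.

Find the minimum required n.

For power 0.8 need Φ(δ − z_{0.025}) = 0.8, so δ = z_{0.025} + z_{0.20} = 1.960 + 0.842 = 2.802.
δ = d·√n ⇒ n = (δ/d)² = (2.802 / 0.58)² = 23.33.
Round up to the next whole unit.

n = 24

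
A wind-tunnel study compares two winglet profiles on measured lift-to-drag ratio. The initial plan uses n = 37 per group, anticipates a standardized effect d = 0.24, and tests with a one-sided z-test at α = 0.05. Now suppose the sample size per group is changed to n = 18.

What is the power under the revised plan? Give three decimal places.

Power ≈ 0.178

With n = 18 per group: δ = d·√(n/2) = 0.24 × √(18/2) = 0.7200. Critical value z_{0.05} = 1.645.
Revised power = Φ(δ − 1.645) = Φ(-0.925) = 0.1775.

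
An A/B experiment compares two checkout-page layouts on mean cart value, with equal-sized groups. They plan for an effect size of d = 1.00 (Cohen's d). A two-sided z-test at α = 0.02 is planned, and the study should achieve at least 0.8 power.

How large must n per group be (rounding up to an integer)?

Set Φ(δ − 2.326) = 0.8; then δ − 2.326 = Φ⁻¹(0.8) = 0.842, giving δ = 3.168.
(Ignoring the negligible lower-tail rejection probability gives the usual closed-form inversion.)
δ = d·√(n/2) ⇒ n = 2(δ/d)² = 2 × (3.168 / 1.00)² = 20.07.
Round up to the next whole unit.

n = 21 per group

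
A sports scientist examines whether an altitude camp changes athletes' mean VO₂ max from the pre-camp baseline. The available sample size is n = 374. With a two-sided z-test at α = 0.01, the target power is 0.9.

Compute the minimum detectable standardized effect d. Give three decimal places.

d ≈ 0.199

Need Φ(δ − 2.576) = 0.9, so δ = 2.576 + 1.282 = 3.857.
(The second rejection-region term Φ(−δ − z_{α/2}) is negligible and dropped.)
δ = d·√n ⇒ d = δ/√n = 3.857/√374 = 0.1995.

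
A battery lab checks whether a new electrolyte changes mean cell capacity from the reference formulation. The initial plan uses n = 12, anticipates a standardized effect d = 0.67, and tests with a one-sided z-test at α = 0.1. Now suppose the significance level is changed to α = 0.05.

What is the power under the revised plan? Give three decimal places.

Power ≈ 0.751

δ = d·√n = 0.67 × √12 = 2.3209 (unchanged). New critical value: z_{0.05} = 1.645.
Revised power = Φ(δ − 1.645) = Φ(0.676) = 0.7505.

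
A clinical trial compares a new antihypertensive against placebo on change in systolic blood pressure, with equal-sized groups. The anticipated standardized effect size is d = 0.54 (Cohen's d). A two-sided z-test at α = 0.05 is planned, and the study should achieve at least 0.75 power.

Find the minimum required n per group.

Set Φ(δ − 1.960) = 0.75; then δ − 1.960 = Φ⁻¹(0.75) = 0.674, giving δ = 2.634.
(The Φ(−δ − z_{α/2}) term is vanishingly small for δ > 0 and is dropped in the standard sample-size formula.)
δ = d·√(n/2) ⇒ n = 2(δ/d)² = 2 × (2.634 / 0.54)² = 47.60.
Round up to the next whole unit.

n = 48 per group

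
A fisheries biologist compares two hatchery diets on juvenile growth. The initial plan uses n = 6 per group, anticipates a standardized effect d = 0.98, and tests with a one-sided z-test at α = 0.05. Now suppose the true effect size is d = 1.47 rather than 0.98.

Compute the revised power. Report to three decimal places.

Power ≈ 0.816

With d = 1.47: δ = d·√(n/2) = 1.47 × √(6/2) = 2.5461. Critical value z_{0.05} = 1.645.
Revised power = P(Z > 1.645 − δ) = Φ(0.901) = 0.8163.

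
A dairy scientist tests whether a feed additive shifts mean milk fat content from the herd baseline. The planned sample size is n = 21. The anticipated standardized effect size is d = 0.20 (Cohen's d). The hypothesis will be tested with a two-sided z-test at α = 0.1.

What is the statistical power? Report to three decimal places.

Power ≈ 0.238

Noncentrality parameter: δ = d·√n = 0.20 × √21 = 0.9165
Two-sided α = 0.1 → critical value z_{0.05} = 1.645.
Power = Φ(δ − 1.645) + Φ(−δ − 1.645) = Φ(-0.728) + Φ(-2.561) = 0.2332 + 0.0052 = 0.2384.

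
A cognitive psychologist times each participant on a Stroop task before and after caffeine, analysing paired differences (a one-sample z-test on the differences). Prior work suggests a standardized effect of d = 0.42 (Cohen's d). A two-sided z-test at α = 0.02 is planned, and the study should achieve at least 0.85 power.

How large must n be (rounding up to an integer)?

For power 0.85 need Φ(δ − z_{0.01}) = 0.85, so δ = z_{0.01} + z_{0.15} = 2.326 + 1.036 = 3.363.
(The Φ(−δ − z_{α/2}) term is vanishingly small for δ > 0 and is dropped in the standard sample-size formula.)
δ = d·√n ⇒ n = (δ/d)² = (3.363 / 0.42)² = 64.11.
Round up to the next whole unit.

n = 65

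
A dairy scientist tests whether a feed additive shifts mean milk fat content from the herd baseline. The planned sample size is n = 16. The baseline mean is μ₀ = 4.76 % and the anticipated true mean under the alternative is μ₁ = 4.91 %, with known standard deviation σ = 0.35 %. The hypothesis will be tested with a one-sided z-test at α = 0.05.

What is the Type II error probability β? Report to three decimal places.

β ≈ 0.472

Standardized effect: d = |μ₁ − μ₀| / σ = |4.91 − 4.76| / 0.35 = 0.4286
Noncentrality parameter: δ = d·√n = 0.4286 × √16 = 1.7143
Critical value for a one-sided test at α = 0.05: z_α = 1.645.
Power = Φ(δ − 1.645) = Φ(0.069) = 0.5277.
Type II error: β = 1 − power = 1 − 0.5277 = 0.4723.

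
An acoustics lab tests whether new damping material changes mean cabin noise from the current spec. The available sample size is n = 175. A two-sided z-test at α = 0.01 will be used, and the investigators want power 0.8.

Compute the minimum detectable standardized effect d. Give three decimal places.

d ≈ 0.258

Need Φ(δ − 2.576) = 0.8, so δ = 2.576 + 0.842 = 3.417.
(Lower-tail contribution to power is negligible for δ > 0.)
δ = d·√n ⇒ d = δ/√n = 3.417/√175 = 0.2583.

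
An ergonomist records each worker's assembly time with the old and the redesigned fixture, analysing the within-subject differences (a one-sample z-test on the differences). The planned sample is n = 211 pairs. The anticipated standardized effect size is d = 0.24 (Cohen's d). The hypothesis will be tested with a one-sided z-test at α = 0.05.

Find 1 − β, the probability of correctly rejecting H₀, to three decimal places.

Noncentrality parameter: δ = d·√n = 0.24 × √211 = 3.4862
One-sided α = 0.05 → critical value z_{0.05} = 1.645.
Power = Φ(δ − 1.645) = Φ(1.841) = 0.9672.

Power ≈ 0.967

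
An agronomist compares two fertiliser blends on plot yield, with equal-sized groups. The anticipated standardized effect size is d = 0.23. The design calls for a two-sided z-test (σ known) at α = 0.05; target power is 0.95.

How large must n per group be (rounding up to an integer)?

For power 0.95 need Φ(δ − z_{0.025}) = 0.95, so δ = z_{0.025} + z_{0.05} = 1.960 + 1.645 = 3.605.
(The Φ(−δ − z_{α/2}) term is vanishingly small for δ > 0 and is dropped in the standard sample-size formula.)
δ = d·√(n/2) ⇒ n = 2(δ/d)² = 2 × (3.605 / 0.23)² = 491.29.
Round up to the next whole unit.

n = 492 per group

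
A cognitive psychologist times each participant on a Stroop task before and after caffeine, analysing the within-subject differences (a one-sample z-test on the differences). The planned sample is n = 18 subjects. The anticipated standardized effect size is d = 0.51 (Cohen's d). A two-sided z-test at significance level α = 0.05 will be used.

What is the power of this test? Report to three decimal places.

Noncentrality parameter: δ = d·√n = 0.51 × √18 = 2.1637
Two-sided α = 0.05 → critical value z_{0.025} = 1.960.
Power = Φ(δ − 1.960) + Φ(−δ − 1.960) = Φ(0.204) + Φ(-4.124) = 0.5807 + 0.0000 = 0.5808.

Power ≈ 0.581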